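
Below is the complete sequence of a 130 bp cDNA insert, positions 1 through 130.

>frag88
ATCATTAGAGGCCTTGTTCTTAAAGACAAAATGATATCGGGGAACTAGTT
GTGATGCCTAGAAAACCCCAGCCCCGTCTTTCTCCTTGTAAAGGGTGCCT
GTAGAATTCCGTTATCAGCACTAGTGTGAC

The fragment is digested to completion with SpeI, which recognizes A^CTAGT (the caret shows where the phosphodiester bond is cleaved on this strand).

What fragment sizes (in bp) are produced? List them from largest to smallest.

SpeI sites (ACTAGT) start at positions 44, 120.
SpeI cuts after the first base of each site, so after positions 44, 120.
Linear molecule, 2 cuts → 3 fragments:
  1–44 → 44 bp
  45–120 → 76 bp
  121–130 → 10 bp
Sorted largest to smallest: 76, 44, 10 bp.

76, 44, 10 bp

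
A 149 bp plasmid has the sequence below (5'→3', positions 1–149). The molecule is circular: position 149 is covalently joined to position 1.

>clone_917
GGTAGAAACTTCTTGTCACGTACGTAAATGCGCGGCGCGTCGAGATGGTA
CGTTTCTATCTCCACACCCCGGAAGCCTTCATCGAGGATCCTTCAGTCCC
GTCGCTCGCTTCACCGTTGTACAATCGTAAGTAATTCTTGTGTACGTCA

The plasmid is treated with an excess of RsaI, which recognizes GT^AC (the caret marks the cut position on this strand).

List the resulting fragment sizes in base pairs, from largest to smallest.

71, 28, 27, 23 bp

RsaI sites (GTAC) start at positions 20, 48, 119, 142.
RsaI cuts after base 2 of each site, so after positions 21, 49, 120, 143.
Circular molecule, 4 cuts → 4 fragments:
  22–49 → 28 bp
  50–120 → 71 bp
  121–143 → 23 bp
  144–149 then 1–21 → 6 + 21 = 27 bp
Sorted largest to smallest: 71, 28, 27, 23 bp.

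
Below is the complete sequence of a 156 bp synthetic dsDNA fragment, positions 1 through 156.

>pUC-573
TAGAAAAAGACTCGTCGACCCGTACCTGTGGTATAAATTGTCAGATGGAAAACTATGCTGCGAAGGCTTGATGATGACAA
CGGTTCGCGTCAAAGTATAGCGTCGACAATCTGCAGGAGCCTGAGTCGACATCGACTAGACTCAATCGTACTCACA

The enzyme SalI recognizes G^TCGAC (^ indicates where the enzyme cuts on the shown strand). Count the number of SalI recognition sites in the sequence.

GTCGAC occurs starting at positions 14, 102, 125.
SalI cuts at 3 sites.

3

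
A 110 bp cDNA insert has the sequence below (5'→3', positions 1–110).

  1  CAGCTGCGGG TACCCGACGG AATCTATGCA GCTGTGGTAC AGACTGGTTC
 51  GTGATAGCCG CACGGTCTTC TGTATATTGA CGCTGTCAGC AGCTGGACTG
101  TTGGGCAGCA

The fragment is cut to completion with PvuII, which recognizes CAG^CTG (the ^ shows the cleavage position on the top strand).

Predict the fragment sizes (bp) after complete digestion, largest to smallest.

61, 28, 18, 3 bp

PvuII sites (CAGCTG) start at positions 1, 29, 90.
PvuII cuts after base 3 of each site, so after positions 3, 31, 92.
Linear molecule, 3 cuts → 4 fragments:
  1–3 → 3 bp
  4–31 → 28 bp
  32–92 → 61 bp
  93–110 → 18 bp
Sorted largest to smallest: 61, 28, 18, 3 bp.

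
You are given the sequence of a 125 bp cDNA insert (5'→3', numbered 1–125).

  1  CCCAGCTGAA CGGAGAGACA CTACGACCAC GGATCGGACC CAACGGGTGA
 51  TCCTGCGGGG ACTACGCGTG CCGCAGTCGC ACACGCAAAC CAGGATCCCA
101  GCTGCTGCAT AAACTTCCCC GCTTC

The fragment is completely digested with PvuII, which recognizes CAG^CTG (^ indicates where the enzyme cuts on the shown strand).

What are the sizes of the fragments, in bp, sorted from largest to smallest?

PvuII sites (CAGCTG) start at positions 3, 99.
PvuII cuts after base 3 of each site, so after positions 5, 101.
Linear molecule, 2 cuts → 3 fragments:
  1–5 → 5 bp
  6–101 → 96 bp
  102–125 → 24 bp
Sorted largest to smallest: 96, 24, 5 bp.

96, 24, 5 bp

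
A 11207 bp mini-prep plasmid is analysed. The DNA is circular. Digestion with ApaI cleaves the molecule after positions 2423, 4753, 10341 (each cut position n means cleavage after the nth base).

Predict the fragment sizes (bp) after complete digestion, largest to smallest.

Circular molecule, 3 cuts → 3 fragments:
  4753 − 2423 = 2330 bp
  10341 − 4753 = 5588 bp
  wrap: 11207 − 10341 + 2423 = 3289 bp
Sorted largest to smallest: 5588, 3289, 2330 bp.

5588, 3289, 2330 bp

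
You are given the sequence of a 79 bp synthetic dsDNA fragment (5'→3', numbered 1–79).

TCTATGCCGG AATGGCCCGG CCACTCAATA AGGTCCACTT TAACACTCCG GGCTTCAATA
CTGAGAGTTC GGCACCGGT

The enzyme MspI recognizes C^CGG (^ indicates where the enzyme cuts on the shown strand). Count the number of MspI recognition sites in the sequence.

4

CCGG occurs starting at positions 7, 17, 48, 75.
MspI cuts at 4 sites.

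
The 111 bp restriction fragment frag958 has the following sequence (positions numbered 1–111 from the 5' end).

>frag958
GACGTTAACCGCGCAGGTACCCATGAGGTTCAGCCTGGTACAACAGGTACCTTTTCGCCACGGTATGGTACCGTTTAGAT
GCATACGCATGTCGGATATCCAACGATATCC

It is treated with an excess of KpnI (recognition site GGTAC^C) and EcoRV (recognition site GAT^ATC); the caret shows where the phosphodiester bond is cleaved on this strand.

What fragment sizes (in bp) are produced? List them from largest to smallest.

30, 26, 21, 20, 10, 4 bp

KpnI sites (GGTACC) start at positions 16, 46, 67.
KpnI cuts after base 5 of each site (before the last base), so after positions 20, 50, 71.
EcoRV sites (GATATC) start at positions 95, 105.
EcoRV cuts after base 3 of each site, so after positions 97, 107.
Combined cut positions: 20, 50, 71, 97, 107.
Linear molecule, 5 cuts → 6 fragments:
  1–20 → 20 bp
  21–50 → 30 bp
  51–71 → 21 bp
  72–97 → 26 bp
  98–107 → 10 bp
  108–111 → 4 bp
Sorted largest to smallest: 30, 26, 21, 20, 10, 4 bp.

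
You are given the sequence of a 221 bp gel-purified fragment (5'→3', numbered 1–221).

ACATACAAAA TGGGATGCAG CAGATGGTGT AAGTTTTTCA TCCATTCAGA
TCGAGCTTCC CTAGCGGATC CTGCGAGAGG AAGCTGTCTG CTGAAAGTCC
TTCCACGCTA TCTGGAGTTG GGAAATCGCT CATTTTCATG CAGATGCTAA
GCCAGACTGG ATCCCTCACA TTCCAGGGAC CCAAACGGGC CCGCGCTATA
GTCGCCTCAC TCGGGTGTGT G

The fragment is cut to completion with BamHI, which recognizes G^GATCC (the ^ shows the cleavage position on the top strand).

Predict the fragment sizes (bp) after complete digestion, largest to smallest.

93, 66, 62 bp

BamHI sites (GGATCC) start at positions 66, 159.
BamHI cuts after the first base of each site, so after positions 66, 159.
Linear molecule, 2 cuts → 3 fragments:
  1–66 → 66 bp
  67–159 → 93 bp
  160–221 → 62 bp
Sorted largest to smallest: 93, 66, 62 bp.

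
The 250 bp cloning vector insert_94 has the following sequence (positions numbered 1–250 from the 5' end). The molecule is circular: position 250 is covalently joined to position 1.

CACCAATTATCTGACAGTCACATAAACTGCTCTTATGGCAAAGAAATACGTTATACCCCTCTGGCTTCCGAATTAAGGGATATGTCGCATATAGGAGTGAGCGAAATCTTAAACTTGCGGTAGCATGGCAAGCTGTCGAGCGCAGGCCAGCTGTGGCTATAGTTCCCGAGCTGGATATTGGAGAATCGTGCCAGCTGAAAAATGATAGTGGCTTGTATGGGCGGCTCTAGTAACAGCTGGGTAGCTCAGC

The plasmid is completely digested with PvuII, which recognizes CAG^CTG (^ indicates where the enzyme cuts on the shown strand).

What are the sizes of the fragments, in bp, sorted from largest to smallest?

164, 44, 42 bp

PvuII sites (CAGCTG) start at positions 148, 192, 234.
PvuII cuts after base 3 of each site, so after positions 150, 194, 236.
Circular molecule, 3 cuts → 3 fragments:
  151–194 → 44 bp
  195–236 → 42 bp
  237–250 then 1–150 → 14 + 150 = 164 bp
Sorted largest to smallest: 164, 44, 42 bp.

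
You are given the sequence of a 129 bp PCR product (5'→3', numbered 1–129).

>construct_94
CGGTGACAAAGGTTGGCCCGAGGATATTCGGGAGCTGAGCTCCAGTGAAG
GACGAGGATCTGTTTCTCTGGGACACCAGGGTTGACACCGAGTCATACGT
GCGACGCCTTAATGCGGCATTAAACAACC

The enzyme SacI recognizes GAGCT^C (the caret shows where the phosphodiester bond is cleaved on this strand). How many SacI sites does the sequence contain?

GAGCTC occurs starting at position 37.
SacI cuts at 1 site.

1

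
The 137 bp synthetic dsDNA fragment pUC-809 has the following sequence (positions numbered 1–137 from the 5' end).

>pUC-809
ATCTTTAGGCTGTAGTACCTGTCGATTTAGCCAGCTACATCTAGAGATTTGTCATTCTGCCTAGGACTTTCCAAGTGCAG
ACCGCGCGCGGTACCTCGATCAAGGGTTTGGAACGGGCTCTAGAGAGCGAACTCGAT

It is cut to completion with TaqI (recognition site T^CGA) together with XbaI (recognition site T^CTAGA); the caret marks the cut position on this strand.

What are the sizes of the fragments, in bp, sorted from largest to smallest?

56, 23, 22, 18, 14, 4 bp

TaqI sites (TCGA) start at positions 22, 96, 133.
TaqI cuts after the first base of each site, so after positions 22, 96, 133.
XbaI sites (TCTAGA) start at positions 40, 119.
XbaI cuts after the first base of each site, so after positions 40, 119.
Combined cut positions: 22, 40, 96, 119, 133.
Linear molecule, 5 cuts → 6 fragments:
  1–22 → 22 bp
  23–40 → 18 bp
  41–96 → 56 bp
  97–119 → 23 bp
  120–133 → 14 bp
  134–137 → 4 bp
Sorted largest to smallest: 56, 23, 22, 18, 14, 4 bp.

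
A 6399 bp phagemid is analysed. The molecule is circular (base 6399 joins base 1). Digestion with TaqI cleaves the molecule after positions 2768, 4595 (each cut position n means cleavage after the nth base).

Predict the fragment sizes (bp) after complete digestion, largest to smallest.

Circular molecule, 2 cuts → 2 fragments:
  4595 − 2768 = 1827 bp
  wrap: 6399 − 4595 + 2768 = 4572 bp
Sorted largest to smallest: 4572, 1827 bp.

4572, 1827 bp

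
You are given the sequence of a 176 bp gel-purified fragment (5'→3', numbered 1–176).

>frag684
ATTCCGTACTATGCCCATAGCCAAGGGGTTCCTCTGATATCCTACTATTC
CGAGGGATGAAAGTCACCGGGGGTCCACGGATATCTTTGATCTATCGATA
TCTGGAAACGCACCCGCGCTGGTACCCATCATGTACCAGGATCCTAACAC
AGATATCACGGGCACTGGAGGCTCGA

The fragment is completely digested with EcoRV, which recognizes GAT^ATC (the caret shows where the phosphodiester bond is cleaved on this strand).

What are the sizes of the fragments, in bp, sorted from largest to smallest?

55, 44, 38, 22, 17 bp

EcoRV sites (GATATC) start at positions 36, 80, 97, 152.
EcoRV cuts after base 3 of each site, so after positions 38, 82, 99, 154.
Linear molecule, 4 cuts → 5 fragments:
  1–38 → 38 bp
  39–82 → 44 bp
  83–99 → 17 bp
  100–154 → 55 bp
  155–176 → 22 bp
Sorted largest to smallest: 55, 44, 38, 22, 17 bp.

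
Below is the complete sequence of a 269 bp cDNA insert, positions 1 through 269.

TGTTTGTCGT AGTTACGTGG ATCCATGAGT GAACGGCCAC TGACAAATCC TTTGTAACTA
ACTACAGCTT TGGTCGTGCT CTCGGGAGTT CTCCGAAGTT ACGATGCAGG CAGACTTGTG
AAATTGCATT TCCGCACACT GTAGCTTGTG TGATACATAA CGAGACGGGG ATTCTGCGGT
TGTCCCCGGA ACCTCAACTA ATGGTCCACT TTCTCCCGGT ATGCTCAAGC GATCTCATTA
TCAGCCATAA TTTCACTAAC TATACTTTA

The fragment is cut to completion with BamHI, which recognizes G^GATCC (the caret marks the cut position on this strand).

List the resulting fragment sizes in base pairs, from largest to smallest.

The BamHI site (GGATCC) starts at position 19.
BamHI cuts after the first base of each site, so after position 19.
Linear molecule, 1 cut → 2 fragments:
  1–19 → 19 bp
  20–269 → 250 bp
Sorted largest to smallest: 250, 19 bp.

250, 19 bp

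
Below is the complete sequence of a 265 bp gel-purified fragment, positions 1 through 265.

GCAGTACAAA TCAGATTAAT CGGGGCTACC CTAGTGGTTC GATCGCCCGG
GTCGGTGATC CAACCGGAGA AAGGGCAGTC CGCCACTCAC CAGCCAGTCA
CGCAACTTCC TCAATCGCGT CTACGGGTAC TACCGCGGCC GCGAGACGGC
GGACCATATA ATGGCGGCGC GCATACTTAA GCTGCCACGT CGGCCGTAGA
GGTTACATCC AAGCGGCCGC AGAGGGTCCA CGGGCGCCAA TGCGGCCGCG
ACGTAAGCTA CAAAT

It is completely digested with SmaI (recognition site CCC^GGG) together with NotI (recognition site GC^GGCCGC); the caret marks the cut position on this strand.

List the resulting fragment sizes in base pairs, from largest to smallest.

The SmaI site (CCCGGG) starts at position 46.
SmaI cuts after base 3 of each site, so after position 48.
NotI sites (GCGGCCGC) start at positions 135, 213, 242.
NotI cuts after base 2 of each site, so after positions 136, 214, 243.
Combined cut positions: 48, 136, 214, 243.
Linear molecule, 4 cuts → 5 fragments:
  1–48 → 48 bp
  49–136 → 88 bp
  137–214 → 78 bp
  215–243 → 29 bp
  244–265 → 22 bp
Sorted largest to smallest: 88, 78, 48, 29, 22 bp.

88, 78, 48, 29, 22 bp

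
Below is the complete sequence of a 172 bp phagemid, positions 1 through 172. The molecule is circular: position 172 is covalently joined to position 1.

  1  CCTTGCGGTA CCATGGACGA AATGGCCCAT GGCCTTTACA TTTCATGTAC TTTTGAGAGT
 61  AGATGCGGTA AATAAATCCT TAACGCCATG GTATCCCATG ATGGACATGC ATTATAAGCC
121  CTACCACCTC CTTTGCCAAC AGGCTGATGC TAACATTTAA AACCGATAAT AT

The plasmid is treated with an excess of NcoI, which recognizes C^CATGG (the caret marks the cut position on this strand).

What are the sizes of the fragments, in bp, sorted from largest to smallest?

NcoI sites (CCATGG) start at positions 11, 27, 86.
NcoI cuts after the first base of each site, so after positions 11, 27, 86.
Circular molecule, 3 cuts → 3 fragments:
  12–27 → 16 bp
  28–86 → 59 bp
  87–172 then 1–11 → 86 + 11 = 97 bp
Sorted largest to smallest: 97, 59, 16 bp.

97, 59, 16 bp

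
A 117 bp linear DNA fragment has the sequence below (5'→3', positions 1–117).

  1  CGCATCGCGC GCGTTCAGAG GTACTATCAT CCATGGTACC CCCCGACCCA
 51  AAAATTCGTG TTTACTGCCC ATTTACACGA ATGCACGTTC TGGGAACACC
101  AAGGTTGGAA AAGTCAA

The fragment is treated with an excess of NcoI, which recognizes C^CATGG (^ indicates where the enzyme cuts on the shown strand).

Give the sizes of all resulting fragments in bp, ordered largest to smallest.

86, 31 bp

The NcoI site (CCATGG) starts at position 31.
NcoI cuts after the first base of each site, so after position 31.
Linear molecule, 1 cut → 2 fragments:
  1–31 → 31 bp
  32–117 → 86 bp
Sorted largest to smallest: 86, 31 bp.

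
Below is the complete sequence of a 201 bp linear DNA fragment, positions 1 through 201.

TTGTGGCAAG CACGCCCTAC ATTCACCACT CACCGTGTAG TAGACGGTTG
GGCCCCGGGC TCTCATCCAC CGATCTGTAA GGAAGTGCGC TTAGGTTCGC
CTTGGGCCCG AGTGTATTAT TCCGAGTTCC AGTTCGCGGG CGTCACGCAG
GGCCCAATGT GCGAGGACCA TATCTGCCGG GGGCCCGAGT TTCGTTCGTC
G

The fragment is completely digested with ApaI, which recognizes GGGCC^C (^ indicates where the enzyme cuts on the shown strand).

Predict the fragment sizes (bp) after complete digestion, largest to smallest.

54, 54, 46, 31, 16 bp

ApaI sites (GGGCCC) start at positions 50, 104, 150, 181.
ApaI cuts after base 5 of each site (before the last base), so after positions 54, 108, 154, 185.
Linear molecule, 4 cuts → 5 fragments:
  1–54 → 54 bp
  55–108 → 54 bp
  109–154 → 46 bp
  155–185 → 31 bp
  186–201 → 16 bp
Sorted largest to smallest: 54, 54, 46, 31, 16 bp.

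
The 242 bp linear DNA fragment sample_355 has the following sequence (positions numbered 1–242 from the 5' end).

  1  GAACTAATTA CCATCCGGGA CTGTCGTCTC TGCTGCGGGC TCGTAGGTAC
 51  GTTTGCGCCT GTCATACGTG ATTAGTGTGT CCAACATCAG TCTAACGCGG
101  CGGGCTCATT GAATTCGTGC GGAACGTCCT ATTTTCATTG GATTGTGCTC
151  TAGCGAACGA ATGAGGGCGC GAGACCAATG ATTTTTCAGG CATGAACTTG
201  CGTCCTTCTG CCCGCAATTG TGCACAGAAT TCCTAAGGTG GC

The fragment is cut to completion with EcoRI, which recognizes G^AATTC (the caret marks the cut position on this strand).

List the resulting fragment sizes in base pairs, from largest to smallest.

EcoRI sites (GAATTC) start at positions 111, 227.
EcoRI cuts after the first base of each site, so after positions 111, 227.
Linear molecule, 2 cuts → 3 fragments:
  1–111 → 111 bp
  112–227 → 116 bp
  228–242 → 15 bp
Sorted largest to smallest: 116, 111, 15 bp.

116, 111, 15 bp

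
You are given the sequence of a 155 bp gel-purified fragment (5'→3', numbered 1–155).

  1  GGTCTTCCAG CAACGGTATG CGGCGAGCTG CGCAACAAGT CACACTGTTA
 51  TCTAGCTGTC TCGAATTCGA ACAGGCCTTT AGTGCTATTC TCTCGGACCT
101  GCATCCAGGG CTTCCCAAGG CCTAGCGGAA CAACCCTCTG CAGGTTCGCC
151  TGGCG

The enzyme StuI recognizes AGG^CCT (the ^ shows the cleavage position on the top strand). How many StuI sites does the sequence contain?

2

AGGCCT occurs starting at positions 73, 118.
StuI cuts at 2 sites.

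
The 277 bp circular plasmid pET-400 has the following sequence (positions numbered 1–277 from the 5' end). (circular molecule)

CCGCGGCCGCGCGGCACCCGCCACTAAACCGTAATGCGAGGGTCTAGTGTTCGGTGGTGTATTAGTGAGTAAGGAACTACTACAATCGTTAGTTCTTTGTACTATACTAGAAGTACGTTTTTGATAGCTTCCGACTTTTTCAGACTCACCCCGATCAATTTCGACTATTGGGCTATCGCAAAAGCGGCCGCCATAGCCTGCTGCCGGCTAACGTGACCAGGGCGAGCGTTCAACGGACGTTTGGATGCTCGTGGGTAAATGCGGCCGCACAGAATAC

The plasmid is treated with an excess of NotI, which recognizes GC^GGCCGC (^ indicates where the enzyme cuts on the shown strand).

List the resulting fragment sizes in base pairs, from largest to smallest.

NotI sites (GCGGCCGC) start at positions 3, 184, 261.
NotI cuts after base 2 of each site, so after positions 4, 185, 262.
Circular molecule, 3 cuts → 3 fragments:
  5–185 → 181 bp
  186–262 → 77 bp
  263–277 then 1–4 → 15 + 4 = 19 bp
Sorted largest to smallest: 181, 77, 19 bp.

181, 77, 19 bp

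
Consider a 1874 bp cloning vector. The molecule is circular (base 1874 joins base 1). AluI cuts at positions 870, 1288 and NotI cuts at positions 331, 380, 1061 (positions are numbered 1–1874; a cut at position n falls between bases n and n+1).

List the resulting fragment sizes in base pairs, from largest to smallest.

917, 490, 227, 191, 49 bp

Combined cut positions (sorted): 331, 380, 870, 1061, 1288.
Circular molecule, 5 cuts → 5 fragments:
  380 − 331 = 49 bp
  870 − 380 = 490 bp
  1061 − 870 = 191 bp
  1288 − 1061 = 227 bp
  wrap: 1874 − 1288 + 331 = 917 bp
Sorted largest to smallest: 917, 490, 227, 191, 49 bp.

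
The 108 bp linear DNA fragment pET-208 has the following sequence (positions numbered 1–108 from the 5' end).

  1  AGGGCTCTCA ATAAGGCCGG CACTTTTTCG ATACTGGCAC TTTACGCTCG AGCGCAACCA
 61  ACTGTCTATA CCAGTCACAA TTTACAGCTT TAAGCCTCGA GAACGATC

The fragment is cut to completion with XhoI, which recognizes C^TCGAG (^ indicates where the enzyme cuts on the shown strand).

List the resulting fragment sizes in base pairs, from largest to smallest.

XhoI sites (CTCGAG) start at positions 47, 96.
XhoI cuts after the first base of each site, so after positions 47, 96.
Linear molecule, 2 cuts → 3 fragments:
  1–47 → 47 bp
  48–96 → 49 bp
  97–108 → 12 bp
Sorted largest to smallest: 49, 47, 12 bp.

49, 47, 12 bp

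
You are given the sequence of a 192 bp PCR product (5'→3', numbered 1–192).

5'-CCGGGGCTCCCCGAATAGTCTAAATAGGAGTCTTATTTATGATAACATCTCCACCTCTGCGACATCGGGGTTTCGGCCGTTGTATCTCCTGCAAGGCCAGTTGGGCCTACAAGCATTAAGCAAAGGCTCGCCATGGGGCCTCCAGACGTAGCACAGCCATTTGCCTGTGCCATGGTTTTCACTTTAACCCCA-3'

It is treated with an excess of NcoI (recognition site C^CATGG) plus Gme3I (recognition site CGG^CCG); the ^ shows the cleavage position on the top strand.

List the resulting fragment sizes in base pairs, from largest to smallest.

76, 55, 39, 22 bp

NcoI sites (CCATGG) start at positions 131, 170.
NcoI cuts after the first base of each site, so after positions 131, 170.
The Gme3I site (CGGCCG) starts at position 74.
Gme3I cuts after base 3 of each site, so after position 76.
Combined cut positions: 76, 131, 170.
Linear molecule, 3 cuts → 4 fragments:
  1–76 → 76 bp
  77–131 → 55 bp
  132–170 → 39 bp
  171–192 → 22 bp
Sorted largest to smallest: 76, 55, 39, 22 bp.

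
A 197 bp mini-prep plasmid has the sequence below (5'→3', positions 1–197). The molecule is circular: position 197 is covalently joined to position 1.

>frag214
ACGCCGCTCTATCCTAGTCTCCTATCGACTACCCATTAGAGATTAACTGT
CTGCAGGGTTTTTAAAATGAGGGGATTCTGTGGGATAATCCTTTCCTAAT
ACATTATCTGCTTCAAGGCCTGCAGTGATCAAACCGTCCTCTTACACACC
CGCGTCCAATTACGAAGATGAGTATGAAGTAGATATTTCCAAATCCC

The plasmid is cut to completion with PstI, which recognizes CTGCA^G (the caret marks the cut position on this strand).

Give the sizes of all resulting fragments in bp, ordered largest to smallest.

128, 69 bp

PstI sites (CTGCAG) start at positions 51, 120.
PstI cuts after base 5 of each site (before the last base), so after positions 55, 124.
Circular molecule, 2 cuts → 2 fragments:
  56–124 → 69 bp
  125–197 then 1–55 → 73 + 55 = 128 bp
Sorted largest to smallest: 128, 69 bp.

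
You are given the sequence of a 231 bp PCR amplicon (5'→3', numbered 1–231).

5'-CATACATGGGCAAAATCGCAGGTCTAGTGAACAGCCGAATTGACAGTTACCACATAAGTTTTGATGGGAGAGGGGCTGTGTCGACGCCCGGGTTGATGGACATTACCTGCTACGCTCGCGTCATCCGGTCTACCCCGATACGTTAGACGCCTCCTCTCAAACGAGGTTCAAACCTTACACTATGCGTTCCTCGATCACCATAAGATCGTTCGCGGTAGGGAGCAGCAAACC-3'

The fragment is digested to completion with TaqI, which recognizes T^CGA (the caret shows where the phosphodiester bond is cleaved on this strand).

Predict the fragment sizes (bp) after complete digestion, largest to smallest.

110, 81, 40 bp

TaqI sites (TCGA) start at positions 81, 191.
TaqI cuts after the first base of each site, so after positions 81, 191.
Linear molecule, 2 cuts → 3 fragments:
  1–81 → 81 bp
  82–191 → 110 bp
  192–231 → 40 bp
Sorted largest to smallest: 110, 81, 40 bp.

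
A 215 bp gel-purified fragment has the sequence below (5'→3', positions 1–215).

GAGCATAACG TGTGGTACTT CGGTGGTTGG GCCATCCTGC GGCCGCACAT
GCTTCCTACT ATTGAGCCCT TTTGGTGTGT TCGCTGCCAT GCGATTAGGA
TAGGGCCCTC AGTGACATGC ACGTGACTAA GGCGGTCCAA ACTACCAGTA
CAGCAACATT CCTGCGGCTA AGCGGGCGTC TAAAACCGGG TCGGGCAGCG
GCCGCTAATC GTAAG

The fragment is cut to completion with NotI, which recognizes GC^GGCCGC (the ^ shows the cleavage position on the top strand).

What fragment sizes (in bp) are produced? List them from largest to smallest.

159, 40, 16 bp

NotI sites (GCGGCCGC) start at positions 39, 198.
NotI cuts after base 2 of each site, so after positions 40, 199.
Linear molecule, 2 cuts → 3 fragments:
  1–40 → 40 bp
  41–199 → 159 bp
  200–215 → 16 bp
Sorted largest to smallest: 159, 40, 16 bp.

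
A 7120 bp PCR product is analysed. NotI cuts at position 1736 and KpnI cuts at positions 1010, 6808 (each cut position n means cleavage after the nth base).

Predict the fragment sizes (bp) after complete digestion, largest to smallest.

Combined cut positions (sorted): 1010, 1736, 6808.
Linear molecule, 3 cuts → 4 fragments:
  1010 − 0 = 1010 bp
  1736 − 1010 = 726 bp
  6808 − 1736 = 5072 bp
  7120 − 6808 = 312 bp
Sorted largest to smallest: 5072, 1010, 726, 312 bp.

5072, 1010, 726, 312 bp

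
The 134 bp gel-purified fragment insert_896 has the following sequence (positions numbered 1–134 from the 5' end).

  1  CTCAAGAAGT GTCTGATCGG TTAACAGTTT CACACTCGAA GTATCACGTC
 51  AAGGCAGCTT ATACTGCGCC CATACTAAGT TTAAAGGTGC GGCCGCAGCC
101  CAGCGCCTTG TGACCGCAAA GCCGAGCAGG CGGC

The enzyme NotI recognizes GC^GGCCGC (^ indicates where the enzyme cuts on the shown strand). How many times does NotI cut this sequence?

GCGGCCGC occurs starting at position 89.
NotI cuts at 1 site.

1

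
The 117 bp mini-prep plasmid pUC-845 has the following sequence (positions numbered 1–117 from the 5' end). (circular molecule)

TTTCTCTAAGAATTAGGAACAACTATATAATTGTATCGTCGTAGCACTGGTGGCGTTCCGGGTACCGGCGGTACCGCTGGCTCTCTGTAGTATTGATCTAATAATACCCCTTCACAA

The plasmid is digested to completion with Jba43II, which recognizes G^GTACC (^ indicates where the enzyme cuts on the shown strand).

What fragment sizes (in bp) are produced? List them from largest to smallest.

Jba43II sites (GGTACC) start at positions 61, 70.
Jba43II cuts after the first base of each site, so after positions 61, 70.
Circular molecule, 2 cuts → 2 fragments:
  62–70 → 9 bp
  71–117 then 1–61 → 47 + 61 = 108 bp
Sorted largest to smallest: 108, 9 bp.

108, 9 bp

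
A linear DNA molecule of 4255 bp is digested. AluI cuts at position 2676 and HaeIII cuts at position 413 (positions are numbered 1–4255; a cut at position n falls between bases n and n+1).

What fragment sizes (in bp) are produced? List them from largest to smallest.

Combined cut positions (sorted): 413, 2676.
Linear molecule, 2 cuts → 3 fragments:
  413 − 0 = 413 bp
  2676 − 413 = 2263 bp
  4255 − 2676 = 1579 bp
Sorted largest to smallest: 2263, 1579, 413 bp.

2263, 1579, 413 bp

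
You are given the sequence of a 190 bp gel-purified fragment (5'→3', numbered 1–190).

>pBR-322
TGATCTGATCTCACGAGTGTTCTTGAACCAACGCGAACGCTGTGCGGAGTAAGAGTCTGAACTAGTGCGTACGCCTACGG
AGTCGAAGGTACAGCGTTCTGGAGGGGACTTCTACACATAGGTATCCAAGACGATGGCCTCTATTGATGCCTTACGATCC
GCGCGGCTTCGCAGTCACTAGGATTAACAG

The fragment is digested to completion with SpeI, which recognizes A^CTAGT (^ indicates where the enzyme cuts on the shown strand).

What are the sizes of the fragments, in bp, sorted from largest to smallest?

The SpeI site (ACTAGT) starts at position 61.
SpeI cuts after the first base of each site, so after position 61.
Linear molecule, 1 cut → 2 fragments:
  1–61 → 61 bp
  62–190 → 129 bp
Sorted largest to smallest: 129, 61 bp.

129, 61 bp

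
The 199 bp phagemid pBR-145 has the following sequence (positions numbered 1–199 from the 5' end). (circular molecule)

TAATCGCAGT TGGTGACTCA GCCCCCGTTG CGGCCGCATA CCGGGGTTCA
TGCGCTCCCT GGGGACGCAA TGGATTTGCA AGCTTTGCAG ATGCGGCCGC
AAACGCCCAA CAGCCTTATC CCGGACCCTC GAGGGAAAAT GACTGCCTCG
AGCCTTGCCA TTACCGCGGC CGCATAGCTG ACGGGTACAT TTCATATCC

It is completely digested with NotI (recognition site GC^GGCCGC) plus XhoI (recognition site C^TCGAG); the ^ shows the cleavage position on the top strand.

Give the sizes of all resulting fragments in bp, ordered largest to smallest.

63, 63, 34, 20, 19 bp

NotI sites (GCGGCCGC) start at positions 30, 93, 166.
NotI cuts after base 2 of each site, so after positions 31, 94, 167.
XhoI sites (CTCGAG) start at positions 128, 147.
XhoI cuts after the first base of each site, so after positions 128, 147.
Combined cut positions: 31, 94, 128, 147, 167.
Circular molecule, 5 cuts → 5 fragments:
  32–94 → 63 bp
  95–128 → 34 bp
  129–147 → 19 bp
  148–167 → 20 bp
  168–199 then 1–31 → 32 + 31 = 63 bp
Sorted largest to smallest: 63, 63, 34, 20, 19 bp.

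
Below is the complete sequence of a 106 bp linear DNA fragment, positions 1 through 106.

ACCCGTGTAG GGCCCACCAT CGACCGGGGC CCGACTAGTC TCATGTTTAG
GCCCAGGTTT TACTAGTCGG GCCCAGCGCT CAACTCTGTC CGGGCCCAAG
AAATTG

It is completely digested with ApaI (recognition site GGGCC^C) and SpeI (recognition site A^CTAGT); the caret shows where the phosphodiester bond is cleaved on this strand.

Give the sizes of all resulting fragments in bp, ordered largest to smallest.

ApaI sites (GGGCCC) start at positions 10, 27, 69, 92.
ApaI cuts after base 5 of each site (before the last base), so after positions 14, 31, 73, 96.
SpeI sites (ACTAGT) start at positions 34, 62.
SpeI cuts after the first base of each site, so after positions 34, 62.
Combined cut positions: 14, 31, 34, 62, 73, 96.
Linear molecule, 6 cuts → 7 fragments:
  1–14 → 14 bp
  15–31 → 17 bp
  32–34 → 3 bp
  35–62 → 28 bp
  63–73 → 11 bp
  74–96 → 23 bp
  97–106 → 10 bp
Sorted largest to smallest: 28, 23, 17, 14, 11, 10, 3 bp.

28, 23, 17, 14, 11, 10, 3 bp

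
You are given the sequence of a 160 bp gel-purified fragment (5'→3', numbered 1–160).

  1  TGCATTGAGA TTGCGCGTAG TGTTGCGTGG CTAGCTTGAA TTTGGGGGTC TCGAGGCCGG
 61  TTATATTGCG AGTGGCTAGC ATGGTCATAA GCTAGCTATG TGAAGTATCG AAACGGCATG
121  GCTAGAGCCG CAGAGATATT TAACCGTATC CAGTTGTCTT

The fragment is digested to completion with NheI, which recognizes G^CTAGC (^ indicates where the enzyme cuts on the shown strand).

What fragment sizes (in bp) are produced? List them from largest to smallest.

NheI sites (GCTAGC) start at positions 30, 75, 91.
NheI cuts after the first base of each site, so after positions 30, 75, 91.
Linear molecule, 3 cuts → 4 fragments:
  1–30 → 30 bp
  31–75 → 45 bp
  76–91 → 16 bp
  92–160 → 69 bp
Sorted largest to smallest: 69, 45, 30, 16 bp.

69, 45, 30, 16 bp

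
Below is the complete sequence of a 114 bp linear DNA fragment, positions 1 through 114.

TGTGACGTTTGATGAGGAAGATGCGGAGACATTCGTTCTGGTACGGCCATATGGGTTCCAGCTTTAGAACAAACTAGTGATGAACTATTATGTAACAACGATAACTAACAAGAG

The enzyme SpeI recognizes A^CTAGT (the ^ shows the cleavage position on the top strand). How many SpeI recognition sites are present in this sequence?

1

ACTAGT occurs starting at position 73.
SpeI cuts at 1 site.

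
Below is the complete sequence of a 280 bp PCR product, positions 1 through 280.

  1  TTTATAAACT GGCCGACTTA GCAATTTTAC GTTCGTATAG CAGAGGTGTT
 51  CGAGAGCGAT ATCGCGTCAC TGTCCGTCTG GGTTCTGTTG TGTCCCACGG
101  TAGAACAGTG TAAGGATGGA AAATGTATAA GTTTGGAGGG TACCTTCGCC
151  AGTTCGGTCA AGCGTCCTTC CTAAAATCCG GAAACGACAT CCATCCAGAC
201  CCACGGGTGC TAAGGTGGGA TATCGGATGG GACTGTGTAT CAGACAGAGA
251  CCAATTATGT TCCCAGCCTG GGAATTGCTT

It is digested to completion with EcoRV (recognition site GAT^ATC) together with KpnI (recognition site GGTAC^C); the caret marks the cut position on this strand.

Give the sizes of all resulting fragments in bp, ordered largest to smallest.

EcoRV sites (GATATC) start at positions 58, 219.
EcoRV cuts after base 3 of each site, so after positions 60, 221.
The KpnI site (GGTACC) starts at position 139.
KpnI cuts after base 5 of each site (before the last base), so after position 143.
Combined cut positions: 60, 143, 221.
Linear molecule, 3 cuts → 4 fragments:
  1–60 → 60 bp
  61–143 → 83 bp
  144–221 → 78 bp
  222–280 → 59 bp
Sorted largest to smallest: 83, 78, 60, 59 bp.

83, 78, 60, 59 bp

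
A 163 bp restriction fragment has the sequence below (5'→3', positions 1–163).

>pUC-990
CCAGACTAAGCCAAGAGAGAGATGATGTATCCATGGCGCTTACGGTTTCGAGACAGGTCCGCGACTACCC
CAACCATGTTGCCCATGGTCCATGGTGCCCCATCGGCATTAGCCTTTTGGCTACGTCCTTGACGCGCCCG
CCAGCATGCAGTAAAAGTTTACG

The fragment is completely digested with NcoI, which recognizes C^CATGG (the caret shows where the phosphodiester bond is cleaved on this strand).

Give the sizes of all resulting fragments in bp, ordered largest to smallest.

NcoI sites (CCATGG) start at positions 31, 83, 90.
NcoI cuts after the first base of each site, so after positions 31, 83, 90.
Linear molecule, 3 cuts → 4 fragments:
  1–31 → 31 bp
  32–83 → 52 bp
  84–90 → 7 bp
  91–163 → 73 bp
Sorted largest to smallest: 73, 52, 31, 7 bp.

73, 52, 31, 7 bp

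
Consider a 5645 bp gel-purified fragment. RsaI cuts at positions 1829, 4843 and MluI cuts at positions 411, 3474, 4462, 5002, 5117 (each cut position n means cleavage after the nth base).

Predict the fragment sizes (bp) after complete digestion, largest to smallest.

Combined cut positions (sorted): 411, 1829, 3474, 4462, 4843, 5002, 5117.
Linear molecule, 7 cuts → 8 fragments:
  411 − 0 = 411 bp
  1829 − 411 = 1418 bp
  3474 − 1829 = 1645 bp
  4462 − 3474 = 988 bp
  4843 − 4462 = 381 bp
  5002 − 4843 = 159 bp
  5117 − 5002 = 115 bp
  5645 − 5117 = 528 bp
Sorted largest to smallest: 1645, 1418, 988, 528, 411, 381, 159, 115 bp.

1645, 1418, 988, 528, 411, 381, 159, 115 bp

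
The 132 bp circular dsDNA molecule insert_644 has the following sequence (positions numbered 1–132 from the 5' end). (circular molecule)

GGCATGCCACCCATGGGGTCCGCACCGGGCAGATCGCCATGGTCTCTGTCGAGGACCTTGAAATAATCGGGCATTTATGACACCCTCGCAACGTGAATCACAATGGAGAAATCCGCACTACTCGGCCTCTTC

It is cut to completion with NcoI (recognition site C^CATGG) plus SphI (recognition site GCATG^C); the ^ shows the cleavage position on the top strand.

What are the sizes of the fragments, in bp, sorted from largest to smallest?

101, 26, 5 bp

NcoI sites (CCATGG) start at positions 11, 37.
NcoI cuts after the first base of each site, so after positions 11, 37.
The SphI site (GCATGC) starts at position 2.
SphI cuts after base 5 of each site (before the last base), so after position 6.
Combined cut positions: 6, 11, 37.
Circular molecule, 3 cuts → 3 fragments:
  7–11 → 5 bp
  12–37 → 26 bp
  38–132 then 1–6 → 95 + 6 = 101 bp
Sorted largest to smallest: 101, 26, 5 bp.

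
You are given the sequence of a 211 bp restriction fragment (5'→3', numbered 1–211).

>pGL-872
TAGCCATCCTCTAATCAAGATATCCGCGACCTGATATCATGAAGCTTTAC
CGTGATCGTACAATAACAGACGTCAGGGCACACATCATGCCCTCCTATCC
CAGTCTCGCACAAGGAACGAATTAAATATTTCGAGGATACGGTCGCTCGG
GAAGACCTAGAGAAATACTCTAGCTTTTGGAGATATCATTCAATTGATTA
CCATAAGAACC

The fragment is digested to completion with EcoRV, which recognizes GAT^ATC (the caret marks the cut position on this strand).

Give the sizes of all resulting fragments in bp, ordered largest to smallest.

EcoRV sites (GATATC) start at positions 19, 33, 182.
EcoRV cuts after base 3 of each site, so after positions 21, 35, 184.
Linear molecule, 3 cuts → 4 fragments:
  1–21 → 21 bp
  22–35 → 14 bp
  36–184 → 149 bp
  185–211 → 27 bp
Sorted largest to smallest: 149, 27, 21, 14 bp.

149, 27, 21, 14 bp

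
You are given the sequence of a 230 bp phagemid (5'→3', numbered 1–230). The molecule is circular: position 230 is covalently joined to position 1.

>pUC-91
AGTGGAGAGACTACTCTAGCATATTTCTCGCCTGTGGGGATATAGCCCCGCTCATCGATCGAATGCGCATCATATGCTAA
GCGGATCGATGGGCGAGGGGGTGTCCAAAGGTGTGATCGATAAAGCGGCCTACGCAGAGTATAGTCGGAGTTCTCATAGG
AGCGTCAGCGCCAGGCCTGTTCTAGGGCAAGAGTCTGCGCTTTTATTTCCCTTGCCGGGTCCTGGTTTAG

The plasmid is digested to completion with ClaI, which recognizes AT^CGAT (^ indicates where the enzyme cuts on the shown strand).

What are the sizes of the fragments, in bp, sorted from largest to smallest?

168, 31, 31 bp

ClaI sites (ATCGAT) start at positions 54, 85, 116.
ClaI cuts after base 2 of each site, so after positions 55, 86, 117.
Circular molecule, 3 cuts → 3 fragments:
  56–86 → 31 bp
  87–117 → 31 bp
  118–230 then 1–55 → 113 + 55 = 168 bp
Sorted largest to smallest: 168, 31, 31 bp.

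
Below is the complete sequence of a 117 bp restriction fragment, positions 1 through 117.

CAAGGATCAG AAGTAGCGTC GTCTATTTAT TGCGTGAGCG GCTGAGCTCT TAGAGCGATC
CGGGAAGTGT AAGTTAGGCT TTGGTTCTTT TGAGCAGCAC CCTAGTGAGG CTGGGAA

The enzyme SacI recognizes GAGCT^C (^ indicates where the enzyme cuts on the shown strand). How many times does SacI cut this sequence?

GAGCTC occurs starting at position 44.
SacI cuts at 1 site.

1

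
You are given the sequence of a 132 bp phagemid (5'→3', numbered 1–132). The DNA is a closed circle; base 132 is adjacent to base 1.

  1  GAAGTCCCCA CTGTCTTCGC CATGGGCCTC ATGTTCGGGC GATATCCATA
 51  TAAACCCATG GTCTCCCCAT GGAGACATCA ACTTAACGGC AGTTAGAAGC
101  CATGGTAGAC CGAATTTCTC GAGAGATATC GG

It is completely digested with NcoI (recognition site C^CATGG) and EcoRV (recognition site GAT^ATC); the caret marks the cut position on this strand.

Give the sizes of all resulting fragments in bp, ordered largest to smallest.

33, 27, 25, 23, 13, 11 bp

NcoI sites (CCATGG) start at positions 20, 56, 67, 100.
NcoI cuts after the first base of each site, so after positions 20, 56, 67, 100.
EcoRV sites (GATATC) start at positions 41, 125.
EcoRV cuts after base 3 of each site, so after positions 43, 127.
Combined cut positions: 20, 43, 56, 67, 100, 127.
Circular molecule, 6 cuts → 6 fragments:
  21–43 → 23 bp
  44–56 → 13 bp
  57–67 → 11 bp
  68–100 → 33 bp
  101–127 → 27 bp
  128–132 then 1–20 → 5 + 20 = 25 bp
Sorted largest to smallest: 33, 27, 25, 23, 13, 11 bp.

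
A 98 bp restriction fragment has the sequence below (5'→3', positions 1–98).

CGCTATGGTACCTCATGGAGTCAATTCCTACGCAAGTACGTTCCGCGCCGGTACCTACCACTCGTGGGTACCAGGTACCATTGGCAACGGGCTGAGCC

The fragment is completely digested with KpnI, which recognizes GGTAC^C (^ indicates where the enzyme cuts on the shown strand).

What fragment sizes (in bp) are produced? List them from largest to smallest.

KpnI sites (GGTACC) start at positions 7, 50, 67, 74.
KpnI cuts after base 5 of each site (before the last base), so after positions 11, 54, 71, 78.
Linear molecule, 4 cuts → 5 fragments:
  1–11 → 11 bp
  12–54 → 43 bp
  55–71 → 17 bp
  72–78 → 7 bp
  79–98 → 20 bp
Sorted largest to smallest: 43, 20, 17, 11, 7 bp.

43, 20, 17, 11, 7 bp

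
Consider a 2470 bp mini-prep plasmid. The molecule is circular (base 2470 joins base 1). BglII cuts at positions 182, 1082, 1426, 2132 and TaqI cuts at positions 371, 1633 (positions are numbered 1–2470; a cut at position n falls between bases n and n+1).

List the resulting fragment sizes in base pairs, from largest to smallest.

Combined cut positions (sorted): 182, 371, 1082, 1426, 1633, 2132.
Circular molecule, 6 cuts → 6 fragments:
  371 − 182 = 189 bp
  1082 − 371 = 711 bp
  1426 − 1082 = 344 bp
  1633 − 1426 = 207 bp
  2132 − 1633 = 499 bp
  wrap: 2470 − 2132 + 182 = 520 bp
Sorted largest to smallest: 711, 520, 499, 344, 207, 189 bp.

711, 520, 499, 344, 207, 189 bp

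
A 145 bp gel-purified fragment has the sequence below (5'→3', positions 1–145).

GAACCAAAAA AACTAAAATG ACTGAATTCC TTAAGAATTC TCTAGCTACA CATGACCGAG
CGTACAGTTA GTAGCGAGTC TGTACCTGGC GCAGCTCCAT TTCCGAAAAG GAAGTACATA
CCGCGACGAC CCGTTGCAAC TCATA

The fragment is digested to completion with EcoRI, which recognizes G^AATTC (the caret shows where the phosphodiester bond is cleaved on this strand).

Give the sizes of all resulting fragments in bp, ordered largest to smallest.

EcoRI sites (GAATTC) start at positions 24, 35.
EcoRI cuts after the first base of each site, so after positions 24, 35.
Linear molecule, 2 cuts → 3 fragments:
  1–24 → 24 bp
  25–35 → 11 bp
  36–145 → 110 bp
Sorted largest to smallest: 110, 24, 11 bp.

110, 24, 11 bp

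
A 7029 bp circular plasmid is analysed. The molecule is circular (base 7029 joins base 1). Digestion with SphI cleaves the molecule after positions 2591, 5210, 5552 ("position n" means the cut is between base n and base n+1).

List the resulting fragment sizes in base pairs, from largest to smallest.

4068, 2619, 342 bp

Circular molecule, 3 cuts → 3 fragments:
  5210 − 2591 = 2619 bp
  5552 − 5210 = 342 bp
  wrap: 7029 − 5552 + 2591 = 4068 bp
Sorted largest to smallest: 4068, 2619, 342 bp.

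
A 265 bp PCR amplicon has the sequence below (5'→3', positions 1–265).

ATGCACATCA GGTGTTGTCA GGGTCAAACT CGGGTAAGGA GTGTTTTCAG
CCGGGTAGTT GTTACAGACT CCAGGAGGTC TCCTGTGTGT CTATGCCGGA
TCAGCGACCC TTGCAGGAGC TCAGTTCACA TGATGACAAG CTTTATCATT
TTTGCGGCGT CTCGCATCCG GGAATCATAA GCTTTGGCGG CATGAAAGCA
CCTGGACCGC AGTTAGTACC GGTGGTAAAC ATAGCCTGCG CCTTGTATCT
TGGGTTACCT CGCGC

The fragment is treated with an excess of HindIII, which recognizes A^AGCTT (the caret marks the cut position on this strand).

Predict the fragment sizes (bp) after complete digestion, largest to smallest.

HindIII sites (AAGCTT) start at positions 138, 179.
HindIII cuts after the first base of each site, so after positions 138, 179.
Linear molecule, 2 cuts → 3 fragments:
  1–138 → 138 bp
  139–179 → 41 bp
  180–265 → 86 bp
Sorted largest to smallest: 138, 86, 41 bp.

138, 86, 41 bp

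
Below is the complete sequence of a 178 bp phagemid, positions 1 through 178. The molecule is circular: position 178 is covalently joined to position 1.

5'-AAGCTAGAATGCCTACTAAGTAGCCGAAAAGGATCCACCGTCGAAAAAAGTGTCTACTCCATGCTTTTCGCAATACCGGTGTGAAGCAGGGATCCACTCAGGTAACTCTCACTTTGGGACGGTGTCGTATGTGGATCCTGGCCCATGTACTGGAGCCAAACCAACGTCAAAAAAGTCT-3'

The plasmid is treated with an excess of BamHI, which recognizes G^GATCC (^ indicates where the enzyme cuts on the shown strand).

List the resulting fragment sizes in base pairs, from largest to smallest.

BamHI sites (GGATCC) start at positions 31, 90, 133.
BamHI cuts after the first base of each site, so after positions 31, 90, 133.
Circular molecule, 3 cuts → 3 fragments:
  32–90 → 59 bp
  91–133 → 43 bp
  134–178 then 1–31 → 45 + 31 = 76 bp
Sorted largest to smallest: 76, 59, 43 bp.

76, 59, 43 bp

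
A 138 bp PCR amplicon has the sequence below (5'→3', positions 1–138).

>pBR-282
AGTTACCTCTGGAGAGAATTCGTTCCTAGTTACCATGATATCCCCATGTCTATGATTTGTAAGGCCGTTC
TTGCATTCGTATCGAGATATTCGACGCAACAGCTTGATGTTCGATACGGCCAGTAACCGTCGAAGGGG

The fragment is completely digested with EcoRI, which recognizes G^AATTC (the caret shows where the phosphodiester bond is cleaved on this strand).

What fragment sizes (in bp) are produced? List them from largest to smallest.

The EcoRI site (GAATTC) starts at position 16.
EcoRI cuts after the first base of each site, so after position 16.
Linear molecule, 1 cut → 2 fragments:
  1–16 → 16 bp
  17–138 → 122 bp
Sorted largest to smallest: 122, 16 bp.

122, 16 bp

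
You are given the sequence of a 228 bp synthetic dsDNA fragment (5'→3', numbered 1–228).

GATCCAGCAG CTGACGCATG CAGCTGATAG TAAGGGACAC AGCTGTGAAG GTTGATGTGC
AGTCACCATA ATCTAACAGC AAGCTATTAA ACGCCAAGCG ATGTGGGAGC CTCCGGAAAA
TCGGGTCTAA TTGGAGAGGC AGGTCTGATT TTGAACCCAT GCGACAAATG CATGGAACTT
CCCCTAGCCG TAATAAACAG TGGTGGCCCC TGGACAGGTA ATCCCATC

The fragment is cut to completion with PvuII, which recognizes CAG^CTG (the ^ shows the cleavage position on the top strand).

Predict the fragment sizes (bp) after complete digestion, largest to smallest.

186, 19, 13, 10 bp

PvuII sites (CAGCTG) start at positions 8, 21, 40.
PvuII cuts after base 3 of each site, so after positions 10, 23, 42.
Linear molecule, 3 cuts → 4 fragments:
  1–10 → 10 bp
  11–23 → 13 bp
  24–42 → 19 bp
  43–228 → 186 bp
Sorted largest to smallest: 186, 19, 13, 10 bp.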